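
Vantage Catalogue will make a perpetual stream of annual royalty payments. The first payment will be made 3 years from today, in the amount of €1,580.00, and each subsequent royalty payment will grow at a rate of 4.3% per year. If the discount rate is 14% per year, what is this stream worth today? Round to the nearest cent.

€12533.59

Value at end of year 2: C₁ / (r − g) = €1,580.00 / (0.14 − 0.043) = €16,288.6598
Discount to today: PV = €16,288.6598 / (1 + 0.14)^2 = €16,288.6598 / 1.299600 = €12,533.59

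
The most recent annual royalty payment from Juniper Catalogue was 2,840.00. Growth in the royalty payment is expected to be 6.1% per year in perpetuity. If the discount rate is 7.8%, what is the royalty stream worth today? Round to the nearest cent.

177249.41

D₁ = D₀ × (1 + g) = 2,840.00 × 1.061 = 3,013.2400
Growing perpetuity: P = D₁ / (r − g) = 3,013.2400 / (0.078 − 0.061) = 177,249.41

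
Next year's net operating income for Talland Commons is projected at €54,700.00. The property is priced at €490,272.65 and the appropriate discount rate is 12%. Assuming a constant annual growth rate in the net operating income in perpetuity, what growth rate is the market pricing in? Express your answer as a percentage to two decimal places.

0.84%

P = D₁/(r−g) ⇒ g = r − D₁/P = 0.12 − €54,700.00/€490,272.65 = 0.008429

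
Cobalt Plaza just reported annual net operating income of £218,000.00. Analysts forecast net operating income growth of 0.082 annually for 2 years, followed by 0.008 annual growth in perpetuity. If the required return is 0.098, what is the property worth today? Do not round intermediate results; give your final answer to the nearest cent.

£2797476.95

D_1 = 235876.00000
D_2 = 255217.83200
Terminal value at year 2: TV = D_2×(1+g_2)/(r−g_2) = 257259.57466/0.09 = 2858439.71840
P_0 = D_1/(1+r)^1 + D_2/(1+r)^2 + TV/(1+r)^2
    = 214823.31512 + 211692.92073 + 2370960.71214 = 2797476.94799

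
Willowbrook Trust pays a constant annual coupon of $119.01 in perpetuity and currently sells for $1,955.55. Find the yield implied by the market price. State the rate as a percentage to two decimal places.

P = C/r ⇒ r = C/P = $119.01/$1,955.55 = 0.060858

6.09%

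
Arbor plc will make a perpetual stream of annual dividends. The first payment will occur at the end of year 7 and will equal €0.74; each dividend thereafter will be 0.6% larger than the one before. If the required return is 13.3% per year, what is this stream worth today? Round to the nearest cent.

Value at end of year 6: C₁ / (r − g) = €0.74 / (0.133 − 0.006) = €5.8268
Discount to today: PV = €5.8268 / (1 + 0.133)^6 = €5.8268 / 2.115336 = €2.75

€2.75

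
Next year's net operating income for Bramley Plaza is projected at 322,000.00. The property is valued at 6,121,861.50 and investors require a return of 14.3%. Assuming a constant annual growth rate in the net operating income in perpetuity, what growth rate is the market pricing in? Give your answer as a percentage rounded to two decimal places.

9.04%

P = D₁/(r−g) ⇒ g = r − D₁/P = 0.143 − 322,000.00/6,121,861.50 = 0.090402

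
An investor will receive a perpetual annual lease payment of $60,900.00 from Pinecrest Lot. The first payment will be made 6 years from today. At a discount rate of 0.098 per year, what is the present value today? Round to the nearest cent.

Value at end of year 5: C / r = $60,900.00 / 0.098 = $621,428.5714
Discount to today: PV = $621,428.5714 / (1 + 0.098)^5 = $621,428.5714 / 1.595922 = $389,385.27

$389385.27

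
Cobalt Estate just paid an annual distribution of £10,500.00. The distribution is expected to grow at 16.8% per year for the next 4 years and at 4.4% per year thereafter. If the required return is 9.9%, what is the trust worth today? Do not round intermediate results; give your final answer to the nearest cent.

D_1 = 12264.00000
D_2 = 14324.35200
D_3 = 16730.84314
D_4 = 19541.62478
Terminal value at year 4: TV = D_4×(1+g_2)/(r−g_2) = 20401.45627/0.055 = 370935.56861
P_0 = D_1/(1+r)^1 + D_2/(1+r)^2 + D_3/(1+r)^3 + D_4/(1+r)^4 + TV/(1+r)^4
    = 11159.23567 + 11859.86102 + 12604.47468 + 13395.83842 + 254277.36929 = 303296.77908

£303296.78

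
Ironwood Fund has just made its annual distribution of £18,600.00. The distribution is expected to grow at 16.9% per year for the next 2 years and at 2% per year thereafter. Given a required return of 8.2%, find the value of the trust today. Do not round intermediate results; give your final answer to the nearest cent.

£398994.18

D_1 = 21743.40000
D_2 = 25418.03460
Terminal value at year 2: TV = D_2×(1+g_2)/(r−g_2) = 25926.39529/0.062 = 418167.66600
P_0 = D_1/(1+r)^1 + D_2/(1+r)^2 + TV/(1+r)^2
    = 20095.56377 + 21711.38082 + 357187.23286 = 398994.17745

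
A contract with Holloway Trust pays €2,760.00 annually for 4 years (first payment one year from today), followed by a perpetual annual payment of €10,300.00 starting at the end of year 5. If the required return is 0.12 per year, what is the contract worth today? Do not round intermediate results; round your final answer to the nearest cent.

PV of 4-year annuity: €2,760.00 × [1 − (1+0.12)^−4] / 0.12 = 8383.08420
Perpetuity value at year 4: €10,300.00 / 0.12 = 85833.33333
PV of perpetuity: 85833.33333 / (1+0.12)^4 = 54548.63506
Total PV = 8383.08420 + 54548.63506 = 62931.71926

€62931.72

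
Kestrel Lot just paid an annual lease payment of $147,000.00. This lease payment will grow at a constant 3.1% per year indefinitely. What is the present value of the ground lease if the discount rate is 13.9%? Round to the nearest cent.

$1403305.56

D₁ = D₀ × (1 + g) = $147,000.00 × 1.031 = $151,557.0000
Growing perpetuity: P = D₁ / (r − g) = $151,557.0000 / (0.139 − 0.031) = $1,403,305.56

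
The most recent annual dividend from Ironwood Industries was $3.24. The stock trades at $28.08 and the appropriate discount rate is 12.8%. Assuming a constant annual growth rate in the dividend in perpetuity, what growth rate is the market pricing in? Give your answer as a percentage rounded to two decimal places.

P = D₀(1+g)/(r−g) ⇒ P(r−g) = D₀(1+g) ⇒ g(P+D₀) = P·r − D₀
g = (P·r − D₀)/(P + D₀) = ($28.08×0.128 − $3.24) / ($28.08 + $3.24) = 0.011310

1.13%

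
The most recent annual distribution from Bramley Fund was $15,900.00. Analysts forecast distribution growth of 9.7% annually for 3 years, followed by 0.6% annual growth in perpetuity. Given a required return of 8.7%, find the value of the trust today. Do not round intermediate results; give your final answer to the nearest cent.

D_1 = 17442.30000
D_2 = 19134.20310
D_3 = 20990.22080
Terminal value at year 3: TV = D_3×(1+g_2)/(r−g_2) = 21116.16213/0.081 = 260693.35957
P_0 = D_1/(1+r)^1 + D_2/(1+r)^2 + D_3/(1+r)^3 + TV/(1+r)^3
    = 16046.27415 + 16193.89397 + 16342.87183 + 202974.43287 = 251557.47282

$251557.47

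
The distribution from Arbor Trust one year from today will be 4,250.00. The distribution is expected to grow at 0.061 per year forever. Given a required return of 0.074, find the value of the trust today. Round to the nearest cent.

326923.08

Growing perpetuity: P = D₁ / (r − g) = 4,250.0000 / (0.074 − 0.061) = 326,923.08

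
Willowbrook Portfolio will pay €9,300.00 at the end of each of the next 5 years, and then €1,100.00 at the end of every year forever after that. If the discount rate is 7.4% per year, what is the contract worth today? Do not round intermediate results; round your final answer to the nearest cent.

PV of 5-year annuity: €9,300.00 × [1 − (1+0.074)^−5] / 0.074 = 37726.89515
Perpetuity value at year 5: €1,100.00 / 0.074 = 14864.86486
PV of perpetuity: 14864.86486 / (1+0.074)^5 = 10402.54393
Total PV = 37726.89515 + 10402.54393 = 48129.43909

€48129.44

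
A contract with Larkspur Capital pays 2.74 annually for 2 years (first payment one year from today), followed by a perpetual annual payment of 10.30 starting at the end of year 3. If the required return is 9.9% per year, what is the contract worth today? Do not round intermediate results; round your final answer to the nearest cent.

90.90

PV of 2-year annuity: 2.74 × [1 − (1+0.099)^−2] / 0.099 = 4.76176
Perpetuity value at year 2: 10.30 / 0.099 = 104.04040
PV of perpetuity: 104.04040 / (1+0.099)^2 = 86.14035
Total PV = 4.76176 + 86.14035 = 90.90211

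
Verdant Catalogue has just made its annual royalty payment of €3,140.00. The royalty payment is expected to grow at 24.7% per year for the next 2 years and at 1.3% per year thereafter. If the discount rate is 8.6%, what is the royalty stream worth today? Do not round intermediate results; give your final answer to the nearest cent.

€65195.46

D_1 = 3915.58000
D_2 = 4882.72826
Terminal value at year 2: TV = D_2×(1+g_2)/(r−g_2) = 4946.20373/0.073 = 67756.21544
P_0 = D_1/(1+r)^1 + D_2/(1+r)^2 + TV/(1+r)^2
    = 3605.50645 + 4140.02444 + 57449.92814 = 65195.45902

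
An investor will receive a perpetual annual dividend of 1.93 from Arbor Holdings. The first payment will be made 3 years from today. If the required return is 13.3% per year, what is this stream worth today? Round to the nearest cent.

Value at end of year 2: C / r = 1.93 / 0.133 = 14.5113
Discount to today: PV = 14.5113 / (1 + 0.133)^2 = 14.5113 / 1.283689 = 11.30

11.30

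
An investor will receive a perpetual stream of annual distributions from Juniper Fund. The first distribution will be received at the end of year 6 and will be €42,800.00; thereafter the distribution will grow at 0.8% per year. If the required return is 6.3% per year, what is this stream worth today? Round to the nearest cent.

€573343.32

Value at end of year 5: C₁ / (r − g) = €42,800.00 / (0.063 − 0.008) = €778,181.8182
Discount to today: PV = €778,181.8182 / (1 + 0.063)^5 = €778,181.8182 / 1.357270 = €573,343.32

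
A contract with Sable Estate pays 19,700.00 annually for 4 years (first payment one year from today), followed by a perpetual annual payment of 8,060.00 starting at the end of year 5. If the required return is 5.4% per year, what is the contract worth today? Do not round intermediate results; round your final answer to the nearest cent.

PV of 4-year annuity: 19,700.00 × [1 − (1+0.054)^−4] / 0.054 = 69211.00787
Perpetuity value at year 4: 8,060.00 / 0.054 = 149259.25926
PV of perpetuity: 149259.25926 / (1+0.054)^4 = 120942.47127
Total PV = 69211.00787 + 120942.47127 = 190153.47914

190153.48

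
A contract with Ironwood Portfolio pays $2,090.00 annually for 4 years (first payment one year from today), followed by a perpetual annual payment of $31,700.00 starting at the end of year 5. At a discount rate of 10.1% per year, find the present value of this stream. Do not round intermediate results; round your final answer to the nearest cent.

$220204.49

PV of 4-year annuity: $2,090.00 × [1 − (1+0.101)^−4] / 0.101 = 6610.70301
Perpetuity value at year 4: $31,700.00 / 0.101 = 313861.38614
PV of perpetuity: 313861.38614 / (1+0.101)^4 = 213593.78539
Total PV = 6610.70301 + 213593.78539 = 220204.48841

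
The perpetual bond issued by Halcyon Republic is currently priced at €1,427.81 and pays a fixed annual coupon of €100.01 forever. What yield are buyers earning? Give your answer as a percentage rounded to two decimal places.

P = C/r ⇒ r = C/P = €100.01/€1,427.81 = 0.070044

7.00%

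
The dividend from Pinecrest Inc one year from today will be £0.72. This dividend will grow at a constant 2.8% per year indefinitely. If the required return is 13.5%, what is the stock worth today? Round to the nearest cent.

£6.73

Growing perpetuity: P = D₁ / (r − g) = £0.7200 / (0.135 − 0.028) = £6.73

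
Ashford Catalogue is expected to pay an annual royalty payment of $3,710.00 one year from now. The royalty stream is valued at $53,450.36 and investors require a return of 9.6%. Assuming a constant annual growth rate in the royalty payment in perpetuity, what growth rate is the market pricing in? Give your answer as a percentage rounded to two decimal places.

P = D₁/(r−g) ⇒ g = r − D₁/P = 0.096 − $3,710.00/$53,450.36 = 0.026590

2.66%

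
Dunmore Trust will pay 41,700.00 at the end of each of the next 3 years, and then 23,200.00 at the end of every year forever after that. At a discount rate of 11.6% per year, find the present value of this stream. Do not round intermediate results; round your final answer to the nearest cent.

244741.09

PV of 3-year annuity: 41,700.00 × [1 − (1+0.116)^−3] / 0.116 = 100848.83882
Perpetuity value at year 3: 23,200.00 / 0.116 = 200000.00000
PV of perpetuity: 200000.00000 / (1+0.116)^3 = 143892.25274
Total PV = 100848.83882 + 143892.25274 = 244741.09156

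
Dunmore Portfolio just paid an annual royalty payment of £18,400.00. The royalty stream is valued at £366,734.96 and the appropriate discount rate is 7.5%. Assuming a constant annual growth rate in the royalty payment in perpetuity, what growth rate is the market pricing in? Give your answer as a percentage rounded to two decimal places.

2.36%

P = D₀(1+g)/(r−g) ⇒ P(r−g) = D₀(1+g) ⇒ g(P+D₀) = P·r − D₀
g = (P·r − D₀)/(P + D₀) = (£366,734.96×0.075 − £18,400.00) / (£366,734.96 + £18,400.00) = 0.023641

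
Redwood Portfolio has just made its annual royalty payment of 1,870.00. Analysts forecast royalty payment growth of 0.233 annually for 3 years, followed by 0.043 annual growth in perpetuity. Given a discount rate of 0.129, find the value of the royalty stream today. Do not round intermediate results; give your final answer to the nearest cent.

36250.14

D_1 = 2305.71000
D_2 = 2842.94043
D_3 = 3505.34555
Terminal value at year 3: TV = D_3×(1+g_2)/(r−g_2) = 3656.07541/0.086 = 42512.50475
P_0 = D_1/(1+r)^1 + D_2/(1+r)^2 + D_3/(1+r)^3 + TV/(1+r)^3
    = 2042.25864 + 2230.38521 + 2435.84142 + 29541.65811 = 36250.14337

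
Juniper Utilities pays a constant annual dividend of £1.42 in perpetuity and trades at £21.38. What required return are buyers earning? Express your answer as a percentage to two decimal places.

P = C/r ⇒ r = C/P = £1.42/£21.38 = 0.066417

6.64%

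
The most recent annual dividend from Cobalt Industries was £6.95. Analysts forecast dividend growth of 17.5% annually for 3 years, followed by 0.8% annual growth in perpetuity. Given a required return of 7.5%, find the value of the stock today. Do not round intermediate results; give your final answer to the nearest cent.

D_1 = 8.16625
D_2 = 9.59534
D_3 = 11.27453
Terminal value at year 3: TV = D_3×(1+g_2)/(r−g_2) = 11.36473/0.067 = 169.62276
P_0 = D_1/(1+r)^1 + D_2/(1+r)^2 + D_3/(1+r)^3 + TV/(1+r)^3
    = 7.59651 + 8.30316 + 9.07555 + 136.53964 = 161.51486

£161.51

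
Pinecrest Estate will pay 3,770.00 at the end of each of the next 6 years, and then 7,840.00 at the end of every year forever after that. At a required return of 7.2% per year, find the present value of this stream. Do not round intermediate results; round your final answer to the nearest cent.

89608.27

PV of 6-year annuity: 3,770.00 × [1 − (1+0.072)^−6] / 0.072 = 17859.43915
Perpetuity value at year 6: 7,840.00 / 0.072 = 108888.88889
PV of perpetuity: 108888.88889 / (1+0.072)^6 = 71748.83506
Total PV = 17859.43915 + 71748.83506 = 89608.27421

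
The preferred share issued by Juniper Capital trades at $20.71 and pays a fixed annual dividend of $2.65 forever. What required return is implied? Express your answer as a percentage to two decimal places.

12.80%

P = C/r ⇒ r = C/P = $2.65/$20.71 = 0.127958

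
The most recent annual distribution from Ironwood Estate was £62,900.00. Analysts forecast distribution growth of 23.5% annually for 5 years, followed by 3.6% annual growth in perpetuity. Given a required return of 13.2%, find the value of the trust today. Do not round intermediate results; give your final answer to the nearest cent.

D_1 = 77681.50000
D_2 = 95936.65250
D_3 = 118481.76584
D_4 = 146324.98081
D_5 = 180711.35130
Terminal value at year 5: TV = D_5×(1+g_2)/(r−g_2) = 187216.95995/0.096 = 1950176.66611
P_0 = D_1/(1+r)^1 + D_2/(1+r)^2 + D_3/(1+r)^3 + D_4/(1+r)^4 + D_5/(1+r)^5 + TV/(1+r)^5
    = 68623.23322 + 74867.21998 + 81679.34336 + 89111.29774 + 97219.48120 + 1049160.23456 = 1460660.81006

£1460660.81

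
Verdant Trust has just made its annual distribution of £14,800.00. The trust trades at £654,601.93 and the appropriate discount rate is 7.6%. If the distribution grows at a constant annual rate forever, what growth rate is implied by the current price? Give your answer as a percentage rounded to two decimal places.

P = D₀(1+g)/(r−g) ⇒ P(r−g) = D₀(1+g) ⇒ g(P+D₀) = P·r − D₀
g = (P·r − D₀)/(P + D₀) = (£654,601.93×0.076 − £14,800.00) / (£654,601.93 + £14,800.00) = 0.052210

5.22%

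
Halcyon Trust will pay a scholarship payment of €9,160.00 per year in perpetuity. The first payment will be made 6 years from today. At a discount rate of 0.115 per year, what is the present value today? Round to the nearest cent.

Value at end of year 5: C / r = €9,160.00 / 0.115 = €79,652.1739
Discount to today: PV = €79,652.1739 / (1 + 0.115)^5 = €79,652.1739 / 1.723353 = €46,219.29

€46219.29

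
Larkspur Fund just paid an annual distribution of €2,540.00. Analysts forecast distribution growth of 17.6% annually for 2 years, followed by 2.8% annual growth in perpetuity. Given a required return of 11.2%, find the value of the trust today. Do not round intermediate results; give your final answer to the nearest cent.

D_1 = 2987.04000
D_2 = 3512.75904
Terminal value at year 2: TV = D_2×(1+g_2)/(r−g_2) = 3611.11629/0.084 = 42989.47968
P_0 = D_1/(1+r)^1 + D_2/(1+r)^2 + TV/(1+r)^2
    = 2686.18705 + 2840.78774 + 34765.83096 = 40292.80576

€40292.81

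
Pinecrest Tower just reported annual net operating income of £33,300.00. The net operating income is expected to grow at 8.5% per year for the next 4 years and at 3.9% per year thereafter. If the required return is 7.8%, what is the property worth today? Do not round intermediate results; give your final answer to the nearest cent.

D_1 = 36130.50000
D_2 = 39201.59250
D_3 = 42533.72786
D_4 = 46149.09473
Terminal value at year 4: TV = D_4×(1+g_2)/(r−g_2) = 47948.90943/0.039 = 1229459.21603
P_0 = D_1/(1+r)^1 + D_2/(1+r)^2 + D_3/(1+r)^3 + D_4/(1+r)^4 + TV/(1+r)^4
    = 33516.23377 + 33733.87165 + 33952.92276 + 34173.39629 + 910414.32672 = 1045790.75118

£1045790.75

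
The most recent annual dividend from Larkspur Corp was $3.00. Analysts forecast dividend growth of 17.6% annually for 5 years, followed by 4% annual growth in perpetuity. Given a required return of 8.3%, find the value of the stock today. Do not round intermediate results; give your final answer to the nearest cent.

D_1 = 3.52800
D_2 = 4.14893
D_3 = 4.87914
D_4 = 5.73787
D_5 = 6.74773
Terminal value at year 5: TV = D_5×(1+g_2)/(r−g_2) = 7.01764/0.043 = 163.20097
P_0 = D_1/(1+r)^1 + D_2/(1+r)^2 + D_3/(1+r)^3 + D_4/(1+r)^4 + D_5/(1+r)^5 + TV/(1+r)^5
    = 3.25762 + 3.53736 + 3.84112 + 4.17097 + 4.52914 + 109.54195 = 128.87815

$128.88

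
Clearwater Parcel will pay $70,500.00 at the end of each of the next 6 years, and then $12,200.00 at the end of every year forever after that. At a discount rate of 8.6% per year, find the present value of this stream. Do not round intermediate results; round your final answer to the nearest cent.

PV of 6-year annuity: $70,500.00 × [1 − (1+0.086)^−6] / 0.086 = 320064.72092
Perpetuity value at year 6: $12,200.00 / 0.086 = 141860.46512
PV of perpetuity: 141860.46512 / (1+0.086)^6 = 86473.37866
Total PV = 320064.72092 + 86473.37866 = 406538.09958

$406538.10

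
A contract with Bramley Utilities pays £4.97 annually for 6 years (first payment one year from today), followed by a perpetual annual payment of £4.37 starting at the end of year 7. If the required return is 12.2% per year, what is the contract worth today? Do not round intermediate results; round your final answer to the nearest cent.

£38.27

PV of 6-year annuity: £4.97 × [1 − (1+0.122)^−6] / 0.122 = 20.31847
Perpetuity value at year 6: £4.37 / 0.122 = 35.81967
PV of perpetuity: 35.81967 / (1+0.122)^6 = 17.95413
Total PV = 20.31847 + 17.95413 = 38.27261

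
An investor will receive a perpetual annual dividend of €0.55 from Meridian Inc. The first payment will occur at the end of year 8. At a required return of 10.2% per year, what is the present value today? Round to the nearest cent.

Value at end of year 7: C / r = €0.55 / 0.102 = €5.3922
Discount to today: PV = €5.3922 / (1 + 0.102)^7 = €5.3922 / 1.973655 = €2.73

€2.73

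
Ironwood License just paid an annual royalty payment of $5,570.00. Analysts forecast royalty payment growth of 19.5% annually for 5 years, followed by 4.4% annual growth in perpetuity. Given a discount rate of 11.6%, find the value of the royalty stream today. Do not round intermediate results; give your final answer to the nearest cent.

$148048.20

D_1 = 6656.15000
D_2 = 7954.09925
D_3 = 9505.14860
D_4 = 11358.65258
D_5 = 13573.58983
Terminal value at year 5: TV = D_5×(1+g_2)/(r−g_2) = 14170.82779/0.072 = 196817.05261
P_0 = D_1/(1+r)^1 + D_2/(1+r)^2 + D_3/(1+r)^3 + D_4/(1+r)^4 + D_5/(1+r)^5 + TV/(1+r)^5
    = 5964.29211 + 6386.49559 + 6838.58623 + 7322.67970 + 7841.04143 + 113695.10074 = 148048.19580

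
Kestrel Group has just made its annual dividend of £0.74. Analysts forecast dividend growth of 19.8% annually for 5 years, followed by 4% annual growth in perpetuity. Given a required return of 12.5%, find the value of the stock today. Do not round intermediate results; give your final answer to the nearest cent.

£16.88

D_1 = 0.88652
D_2 = 1.06205
D_3 = 1.27234
D_4 = 1.52426
D_5 = 1.82606
Terminal value at year 5: TV = D_5×(1+g_2)/(r−g_2) = 1.89911/0.085 = 22.34242
P_0 = D_1/(1+r)^1 + D_2/(1+r)^2 + D_3/(1+r)^3 + D_4/(1+r)^4 + D_5/(1+r)^5 + TV/(1+r)^5
    = 0.78802 + 0.83915 + 0.89360 + 0.95159 + 1.01334 + 12.39846 = 16.88415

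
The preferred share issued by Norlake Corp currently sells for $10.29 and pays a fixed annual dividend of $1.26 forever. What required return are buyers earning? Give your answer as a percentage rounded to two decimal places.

P = C/r ⇒ r = C/P = $1.26/$10.29 = 0.122449

12.24%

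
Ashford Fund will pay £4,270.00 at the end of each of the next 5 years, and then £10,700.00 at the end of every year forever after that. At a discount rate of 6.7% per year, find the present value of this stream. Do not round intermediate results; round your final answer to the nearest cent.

£133124.09

PV of 5-year annuity: £4,270.00 × [1 − (1+0.067)^−5] / 0.067 = 17649.37983
Perpetuity value at year 5: £10,700.00 / 0.067 = 159701.49254
PV of perpetuity: 159701.49254 / (1+0.067)^5 = 115474.70937
Total PV = 17649.37983 + 115474.70937 = 133124.08919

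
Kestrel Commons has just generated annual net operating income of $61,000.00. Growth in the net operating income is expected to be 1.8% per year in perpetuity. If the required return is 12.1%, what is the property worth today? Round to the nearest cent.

$602893.20

D₁ = D₀ × (1 + g) = $61,000.00 × 1.018 = $62,098.0000
Growing perpetuity: P = D₁ / (r − g) = $62,098.0000 / (0.121 − 0.018) = $602,893.20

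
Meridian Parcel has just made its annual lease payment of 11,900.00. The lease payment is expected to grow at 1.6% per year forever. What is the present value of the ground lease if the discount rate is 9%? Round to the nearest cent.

D₁ = D₀ × (1 + g) = 11,900.00 × 1.016 = 12,090.4000
Growing perpetuity: P = D₁ / (r − g) = 12,090.4000 / (0.09 − 0.016) = 163,383.78

163383.78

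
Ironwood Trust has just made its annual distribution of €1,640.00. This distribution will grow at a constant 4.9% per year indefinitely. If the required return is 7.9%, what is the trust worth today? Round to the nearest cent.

D₁ = D₀ × (1 + g) = €1,640.00 × 1.049 = €1,720.3600
Growing perpetuity: P = D₁ / (r − g) = €1,720.3600 / (0.079 − 0.049) = €57,345.33

€57345.33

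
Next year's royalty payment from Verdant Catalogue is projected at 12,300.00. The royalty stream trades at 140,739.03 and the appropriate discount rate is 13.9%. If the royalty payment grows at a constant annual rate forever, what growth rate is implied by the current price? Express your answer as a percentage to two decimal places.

5.16%

P = D₁/(r−g) ⇒ g = r − D₁/P = 0.139 − 12,300.00/140,739.03 = 0.051604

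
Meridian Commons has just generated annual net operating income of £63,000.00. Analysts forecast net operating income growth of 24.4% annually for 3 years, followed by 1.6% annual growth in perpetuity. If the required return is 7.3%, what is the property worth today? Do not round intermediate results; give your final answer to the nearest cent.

D_1 = 78372.00000
D_2 = 97494.76800
D_3 = 121283.49139
Terminal value at year 3: TV = D_3×(1+g_2)/(r−g_2) = 123224.02725/0.057 = 2161825.03955
P_0 = D_1/(1+r)^1 + D_2/(1+r)^2 + D_3/(1+r)^3 + TV/(1+r)^3
    = 73040.07456 + 84680.19828 + 98175.36501 + 1749932.82191 = 2005828.45975

£2005828.46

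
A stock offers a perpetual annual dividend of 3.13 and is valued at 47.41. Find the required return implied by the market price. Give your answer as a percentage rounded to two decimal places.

6.60%

P = C/r ⇒ r = C/P = 3.13/47.41 = 0.066020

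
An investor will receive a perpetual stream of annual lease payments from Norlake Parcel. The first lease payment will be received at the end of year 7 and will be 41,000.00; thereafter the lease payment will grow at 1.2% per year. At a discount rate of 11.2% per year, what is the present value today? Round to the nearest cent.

216847.86

Value at end of year 6: C₁ / (r − g) = 41,000.00 / (0.112 − 0.012) = 410,000.0000
Discount to today: PV = 410,000.0000 / (1 + 0.112)^6 = 410,000.0000 / 1.890727 = 216,847.86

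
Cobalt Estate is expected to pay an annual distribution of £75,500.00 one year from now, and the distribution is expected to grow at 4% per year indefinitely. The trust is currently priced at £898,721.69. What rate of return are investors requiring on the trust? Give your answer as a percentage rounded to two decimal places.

12.40%

P = D₁/(r − g) ⇒ r = D₁/P + g = £75,500.0000/£898,721.69 + 0.04 = 0.084008 + 0.04 = 0.124008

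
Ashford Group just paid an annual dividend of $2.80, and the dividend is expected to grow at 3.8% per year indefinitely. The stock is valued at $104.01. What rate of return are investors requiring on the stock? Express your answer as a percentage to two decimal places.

D₁ = $2.80 × 1.038 = $2.9064
P = D₁/(r − g) ⇒ r = D₁/P + g = $2.9064/$104.01 + 0.038 = 0.027943 + 0.038 = 0.065943

6.59%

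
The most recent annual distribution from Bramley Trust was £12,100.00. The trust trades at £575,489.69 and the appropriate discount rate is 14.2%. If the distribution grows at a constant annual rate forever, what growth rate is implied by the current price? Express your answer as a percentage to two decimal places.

P = D₀(1+g)/(r−g) ⇒ P(r−g) = D₀(1+g) ⇒ g(P+D₀) = P·r − D₀
g = (P·r − D₀)/(P + D₀) = (£575,489.69×0.142 − £12,100.00) / (£575,489.69 + £12,100.00) = 0.118483

11.85%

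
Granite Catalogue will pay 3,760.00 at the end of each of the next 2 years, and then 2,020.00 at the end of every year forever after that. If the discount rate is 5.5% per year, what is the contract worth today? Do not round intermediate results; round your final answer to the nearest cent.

PV of 2-year annuity: 3,760.00 × [1 − (1+0.055)^−2] / 0.055 = 6942.16213
Perpetuity value at year 2: 2,020.00 / 0.055 = 36727.27273
PV of perpetuity: 36727.27273 / (1+0.055)^2 = 32997.70690
Total PV = 6942.16213 + 32997.70690 = 39939.86903

39939.87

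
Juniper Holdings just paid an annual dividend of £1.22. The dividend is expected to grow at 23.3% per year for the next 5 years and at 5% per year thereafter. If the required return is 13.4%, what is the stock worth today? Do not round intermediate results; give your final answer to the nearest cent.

D_1 = 1.50426
D_2 = 1.85475
D_3 = 2.28691
D_4 = 2.81976
D_5 = 3.47676
Terminal value at year 5: TV = D_5×(1+g_2)/(r−g_2) = 3.65060/0.084 = 43.45955
P_0 = D_1/(1+r)^1 + D_2/(1+r)^2 + D_3/(1+r)^3 + D_4/(1+r)^4 + D_5/(1+r)^5 + TV/(1+r)^5
    = 1.32651 + 1.44231 + 1.56823 + 1.70514 + 1.85400 + 23.17501 = 31.07120

£31.07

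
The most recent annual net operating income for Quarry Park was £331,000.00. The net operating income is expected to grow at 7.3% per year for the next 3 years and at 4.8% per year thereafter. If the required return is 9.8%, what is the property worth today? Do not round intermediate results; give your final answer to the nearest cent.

£7423041.15

D_1 = 355163.00000
D_2 = 381089.89900
D_3 = 408909.46163
Terminal value at year 3: TV = D_3×(1+g_2)/(r−g_2) = 428537.11579/0.05 = 8570742.31570
P_0 = D_1/(1+r)^1 + D_2/(1+r)^2 + D_3/(1+r)^3 + TV/(1+r)^3
    = 323463.57013 + 316098.73474 + 308901.58687 + 6474577.26070 = 7423041.15243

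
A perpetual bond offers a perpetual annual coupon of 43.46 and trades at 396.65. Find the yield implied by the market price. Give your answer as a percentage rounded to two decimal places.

P = C/r ⇒ r = C/P = 43.46/396.65 = 0.109568

10.96%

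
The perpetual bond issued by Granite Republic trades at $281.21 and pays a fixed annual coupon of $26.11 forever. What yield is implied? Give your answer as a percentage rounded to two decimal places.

9.28%

P = C/r ⇒ r = C/P = $26.11/$281.21 = 0.092849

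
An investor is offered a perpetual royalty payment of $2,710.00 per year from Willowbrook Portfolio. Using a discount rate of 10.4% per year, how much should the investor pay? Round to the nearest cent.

Level perpetuity: PV = C / r = $2,710.00 / 0.104 = $26,057.69

$26057.69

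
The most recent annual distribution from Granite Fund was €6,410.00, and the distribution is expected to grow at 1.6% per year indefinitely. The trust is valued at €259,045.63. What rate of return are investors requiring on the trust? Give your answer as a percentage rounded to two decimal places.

4.11%

D₁ = €6,410.00 × 1.016 = €6,512.5600
P = D₁/(r − g) ⇒ r = D₁/P + g = €6,512.5600/€259,045.63 + 0.016 = 0.025141 + 0.016 = 0.041141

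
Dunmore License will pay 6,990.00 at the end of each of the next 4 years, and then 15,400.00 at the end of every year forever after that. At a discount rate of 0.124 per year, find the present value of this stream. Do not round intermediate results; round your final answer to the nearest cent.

PV of 4-year annuity: 6,990.00 × [1 − (1+0.124)^−4] / 0.124 = 21053.44401
Perpetuity value at year 4: 15,400.00 / 0.124 = 124193.54839
PV of perpetuity: 124193.54839 / (1+0.124)^4 = 77809.70894
Total PV = 21053.44401 + 77809.70894 = 98863.15295

98863.15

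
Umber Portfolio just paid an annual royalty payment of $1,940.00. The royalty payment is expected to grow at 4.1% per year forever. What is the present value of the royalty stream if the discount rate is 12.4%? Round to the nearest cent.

$24331.81

D₁ = D₀ × (1 + g) = $1,940.00 × 1.041 = $2,019.5400
Growing perpetuity: P = D₁ / (r − g) = $2,019.5400 / (0.124 − 0.041) = $24,331.81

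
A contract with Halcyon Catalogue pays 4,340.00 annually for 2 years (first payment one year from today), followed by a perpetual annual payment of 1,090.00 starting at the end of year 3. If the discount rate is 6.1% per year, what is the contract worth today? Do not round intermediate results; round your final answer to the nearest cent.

PV of 2-year annuity: 4,340.00 × [1 − (1+0.061)^−2] / 0.061 = 7945.78763
Perpetuity value at year 2: 1,090.00 / 0.061 = 17868.85246
PV of perpetuity: 17868.85246 / (1+0.061)^2 = 15873.25142
Total PV = 7945.78763 + 15873.25142 = 23819.03905

23819.04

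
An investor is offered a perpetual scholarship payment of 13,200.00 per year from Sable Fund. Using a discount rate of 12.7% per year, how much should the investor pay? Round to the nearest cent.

103937.01

Level perpetuity: PV = C / r = 13,200.00 / 0.127 = 103,937.01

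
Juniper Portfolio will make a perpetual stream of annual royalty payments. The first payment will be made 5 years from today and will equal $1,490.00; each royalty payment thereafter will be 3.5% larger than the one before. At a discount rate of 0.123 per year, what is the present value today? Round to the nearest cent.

Value at end of year 4: C₁ / (r − g) = $1,490.00 / (0.123 − 0.035) = $16,931.8182
Discount to today: PV = $16,931.8182 / (1 + 0.123)^4 = $16,931.8182 / 1.590446 = $10,645.95

$10645.95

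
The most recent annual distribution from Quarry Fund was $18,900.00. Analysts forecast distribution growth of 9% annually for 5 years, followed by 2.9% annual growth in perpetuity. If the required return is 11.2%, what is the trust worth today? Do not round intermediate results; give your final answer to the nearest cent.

$301072.01

D_1 = 20601.00000
D_2 = 22455.09000
D_3 = 24476.04810
D_4 = 26678.89243
D_5 = 29079.99275
Terminal value at year 5: TV = D_5×(1+g_2)/(r−g_2) = 29923.31254/0.083 = 360521.83780
P_0 = D_1/(1+r)^1 + D_2/(1+r)^2 + D_3/(1+r)^3 + D_4/(1+r)^4 + D_5/(1+r)^5 + TV/(1+r)^5
    = 18526.07914 + 18159.55599 + 17800.28420 + 17448.12030 + 17102.92368 + 212035.04172 = 301072.00502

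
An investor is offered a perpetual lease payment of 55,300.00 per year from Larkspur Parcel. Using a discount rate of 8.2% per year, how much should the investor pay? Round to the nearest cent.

674390.24

Level perpetuity: PV = C / r = 55,300.00 / 0.082 = 674,390.24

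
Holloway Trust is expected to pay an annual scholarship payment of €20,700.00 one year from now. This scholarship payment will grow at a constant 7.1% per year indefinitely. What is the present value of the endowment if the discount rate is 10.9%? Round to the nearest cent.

€544736.84

Growing perpetuity: P = D₁ / (r − g) = €20,700.0000 / (0.109 − 0.071) = €544,736.84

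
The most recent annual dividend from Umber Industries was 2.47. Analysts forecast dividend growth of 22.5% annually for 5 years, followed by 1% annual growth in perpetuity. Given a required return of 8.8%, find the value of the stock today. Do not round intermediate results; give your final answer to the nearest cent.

75.75

D_1 = 3.02575
D_2 = 3.70654
D_3 = 4.54052
D_4 = 5.56213
D_5 = 6.81361
Terminal value at year 5: TV = D_5×(1+g_2)/(r−g_2) = 6.88175/0.078 = 88.22754
P_0 = D_1/(1+r)^1 + D_2/(1+r)^2 + D_3/(1+r)^3 + D_4/(1+r)^4 + D_5/(1+r)^5 + TV/(1+r)^5
    = 2.78102 + 3.13120 + 3.52548 + 3.96941 + 4.46923 + 57.87083 = 75.74717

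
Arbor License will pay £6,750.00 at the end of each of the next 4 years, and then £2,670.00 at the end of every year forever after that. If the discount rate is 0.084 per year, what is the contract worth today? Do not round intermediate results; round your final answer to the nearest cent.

PV of 4-year annuity: £6,750.00 × [1 − (1+0.084)^−4] / 0.084 = 22159.23696
Perpetuity value at year 4: £2,670.00 / 0.084 = 31785.71429
PV of perpetuity: 31785.71429 / (1+0.084)^4 = 23020.50500
Total PV = 22159.23696 + 23020.50500 = 45179.74196

£45179.74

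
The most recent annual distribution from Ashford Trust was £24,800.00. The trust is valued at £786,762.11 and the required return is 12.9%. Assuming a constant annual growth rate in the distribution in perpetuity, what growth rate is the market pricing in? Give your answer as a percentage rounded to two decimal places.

P = D₀(1+g)/(r−g) ⇒ P(r−g) = D₀(1+g) ⇒ g(P+D₀) = P·r − D₀
g = (P·r − D₀)/(P + D₀) = (£786,762.11×0.129 − £24,800.00) / (£786,762.11 + £24,800.00) = 0.094500

9.45%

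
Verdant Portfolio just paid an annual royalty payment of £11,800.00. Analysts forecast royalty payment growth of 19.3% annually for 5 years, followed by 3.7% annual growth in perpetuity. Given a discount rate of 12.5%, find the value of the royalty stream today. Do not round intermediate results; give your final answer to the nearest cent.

D_1 = 14077.40000
D_2 = 16794.33820
D_3 = 20035.64547
D_4 = 23902.52505
D_5 = 28515.71238
Terminal value at year 5: TV = D_5×(1+g_2)/(r−g_2) = 29570.79374/0.088 = 336031.74706
P_0 = D_1/(1+r)^1 + D_2/(1+r)^2 + D_3/(1+r)^3 + D_4/(1+r)^4 + D_5/(1+r)^5 + TV/(1+r)^5
    = 12513.24444 + 13269.60055 + 14071.67419 + 14922.22872 + 15824.19454 + 186473.74702 = 257074.68946

£257074.69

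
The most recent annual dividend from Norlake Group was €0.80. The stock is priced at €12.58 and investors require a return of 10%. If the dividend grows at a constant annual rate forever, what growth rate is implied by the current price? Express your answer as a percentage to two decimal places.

P = D₀(1+g)/(r−g) ⇒ P(r−g) = D₀(1+g) ⇒ g(P+D₀) = P·r − D₀
g = (P·r − D₀)/(P + D₀) = (€12.58×0.1 − €0.80) / (€12.58 + €0.80) = 0.034230

3.42%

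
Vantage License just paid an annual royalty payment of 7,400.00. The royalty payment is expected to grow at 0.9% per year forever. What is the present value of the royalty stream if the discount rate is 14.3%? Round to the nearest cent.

55720.90

D₁ = D₀ × (1 + g) = 7,400.00 × 1.009 = 7,466.6000
Growing perpetuity: P = D₁ / (r − g) = 7,466.6000 / (0.143 − 0.009) = 55,720.90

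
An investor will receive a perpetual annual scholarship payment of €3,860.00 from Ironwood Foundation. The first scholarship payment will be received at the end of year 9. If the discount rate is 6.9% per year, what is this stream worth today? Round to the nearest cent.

€32803.23

Value at end of year 8: C / r = €3,860.00 / 0.069 = €55,942.0290
Discount to today: PV = €55,942.0290 / (1 + 0.069)^8 = €55,942.0290 / 1.705382 = €32,803.23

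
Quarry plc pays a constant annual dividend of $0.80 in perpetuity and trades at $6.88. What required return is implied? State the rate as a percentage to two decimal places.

P = C/r ⇒ r = C/P = $0.80/$6.88 = 0.116279

11.63%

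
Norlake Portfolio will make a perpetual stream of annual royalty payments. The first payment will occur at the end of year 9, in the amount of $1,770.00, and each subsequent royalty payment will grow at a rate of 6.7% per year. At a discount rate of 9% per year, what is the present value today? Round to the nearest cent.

$38621.88

Value at end of year 8: C₁ / (r − g) = $1,770.00 / (0.09 − 0.067) = $76,956.5217
Discount to today: PV = $76,956.5217 / (1 + 0.09)^8 = $76,956.5217 / 1.992563 = $38,621.88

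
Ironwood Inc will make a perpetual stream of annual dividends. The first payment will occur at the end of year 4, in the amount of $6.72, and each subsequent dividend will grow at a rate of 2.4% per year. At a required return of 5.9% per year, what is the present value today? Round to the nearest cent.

$161.66

Value at end of year 3: C₁ / (r − g) = $6.72 / (0.059 − 0.024) = $192.0000
Discount to today: PV = $192.0000 / (1 + 0.059)^3 = $192.0000 / 1.187648 = $161.66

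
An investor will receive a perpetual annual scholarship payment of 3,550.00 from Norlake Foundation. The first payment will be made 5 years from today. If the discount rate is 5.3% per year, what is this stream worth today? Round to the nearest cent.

Value at end of year 4: C / r = 3,550.00 / 0.053 = 66,981.1321
Discount to today: PV = 66,981.1321 / (1 + 0.053)^4 = 66,981.1321 / 1.229457 = 54,480.24

54480.24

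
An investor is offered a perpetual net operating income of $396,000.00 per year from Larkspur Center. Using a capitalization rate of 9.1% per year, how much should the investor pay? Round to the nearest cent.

Level perpetuity: PV = C / r = $396,000.00 / 0.091 = $4,351,648.35

$4351648.35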